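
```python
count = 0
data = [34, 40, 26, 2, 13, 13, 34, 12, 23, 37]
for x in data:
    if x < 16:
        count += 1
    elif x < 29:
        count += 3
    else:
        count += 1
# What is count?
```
Trace:
  count=0
  count=1, x=34
  count=2, x=40
  count=5, x=26
  count=6, x=2
  count=7, x=13
  count=8, x=13
  count=9, x=34
  count=10, x=12
  count=13, x=23
  count=14, x=37

Final answer: 14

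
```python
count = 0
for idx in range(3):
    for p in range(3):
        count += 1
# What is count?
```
Trace:
  count=0
  count=1, idx=0, p=0
  count=2, idx=0, p=1
  count=3, idx=0, p=2
  count=4, idx=1, p=0
  count=5, idx=1, p=1
  count=6, idx=1, p=2
  count=7, idx=2, p=0
  count=8, idx=2, p=1
  count=9, idx=2, p=2

Final answer: 9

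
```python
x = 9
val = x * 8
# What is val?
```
Trace:
  x=9
  x=9, val=72

Final answer: 72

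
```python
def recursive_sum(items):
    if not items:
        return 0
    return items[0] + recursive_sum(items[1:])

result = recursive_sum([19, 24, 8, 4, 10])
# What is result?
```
Call trace:
recursive_sum(items=[19, 24, 8, 4, 10])
  recursive_sum(items=[24, 8, 4, 10])
    recursive_sum(items=[8, 4, 10])
      recursive_sum(items=[4, 10])
        recursive_sum(items=[10])
          recursive_sum(items=[])
          -> return 0
        -> return 10
      -> return 14
    -> return 22
  -> return 46
-> return 65

Final answer: 65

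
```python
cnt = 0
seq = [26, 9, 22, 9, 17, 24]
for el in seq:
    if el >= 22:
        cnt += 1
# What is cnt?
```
Trace:
  cnt=0
  cnt=1, el=26
  cnt=1, el=9
  cnt=2, el=22
  cnt=2, el=9
  cnt=2, el=17
  cnt=3, el=24

Final answer: 3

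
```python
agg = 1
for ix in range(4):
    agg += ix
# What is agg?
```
Trace:
  agg=1
  agg=1, ix=0
  agg=2, ix=1
  agg=4, ix=2
  agg=7, ix=3

Final answer: 7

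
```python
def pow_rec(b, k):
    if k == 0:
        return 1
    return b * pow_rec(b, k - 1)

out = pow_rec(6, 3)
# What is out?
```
Call trace:
pow_rec(b=6, k=3)
  pow_rec(b=6, k=2)
    pow_rec(b=6, k=1)
      pow_rec(b=6, k=0)
      -> return 1
    -> return 6
  -> return 36
-> return 216

Final answer: 216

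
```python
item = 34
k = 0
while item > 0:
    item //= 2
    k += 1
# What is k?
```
Trace:
  item=34
  item=34, k=0
  item=17, k=1
  item=8, k=2
  item=4, k=3
  item=2, k=4
  item=1, k=5
  item=0, k=6

Final answer: 6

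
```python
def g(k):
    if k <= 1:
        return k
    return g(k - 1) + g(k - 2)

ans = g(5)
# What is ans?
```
Call trace (a repeated sub-call is expanded the first time; later identical calls just restate its return value):
g(k=5)
  g(k=4)
    g(k=3)
      g(k=2)
        g(k=1)
        -> return 1
        g(k=0)
        -> return 0
      -> return 1
      g(k=1)
      -> return 1
    -> return 2
    g(k=2) -> return 1  (same call as traced above)
  -> return 3
  g(k=3) -> return 2  (same call as traced above)
-> return 5

Final answer: 5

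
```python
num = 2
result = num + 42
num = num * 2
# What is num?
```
Trace:
  num=2
  num=2, result=44
  num=4, result=44

Final answer: 4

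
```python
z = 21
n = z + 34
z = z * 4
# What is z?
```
Trace:
  z=21
  z=21, n=55
  z=84, n=55

Final answer: 84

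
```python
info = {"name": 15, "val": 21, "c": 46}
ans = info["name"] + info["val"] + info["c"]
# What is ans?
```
Trace:
  info={'name': 15, 'val': 21, 'c': 46}
  info={'name': 15, 'val': 21, 'c': 46}, ans=82

Final answer: 82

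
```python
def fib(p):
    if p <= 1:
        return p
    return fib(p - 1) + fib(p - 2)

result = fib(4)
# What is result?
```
Call trace (a repeated sub-call is expanded the first time; later identical calls just restate its return value):
fib(p=4)
  fib(p=3)
    fib(p=2)
      fib(p=1)
      -> return 1
      fib(p=0)
      -> return 0
    -> return 1
    fib(p=1)
    -> return 1
  -> return 2
  fib(p=2) -> return 1  (same call as traced above)
-> return 3

Final answer: 3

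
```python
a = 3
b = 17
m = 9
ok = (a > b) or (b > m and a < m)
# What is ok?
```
Trace:
  a=3
  a=3, b=17
  a=3, b=17, m=9
  a=3, b=17, m=9, ok=True

Final answer: True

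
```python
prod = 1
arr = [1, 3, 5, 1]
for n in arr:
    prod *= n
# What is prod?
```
Trace:
  prod=1
  prod=1, n=1
  prod=3, n=3
  prod=15, n=5
  prod=15, n=1

Final answer: 15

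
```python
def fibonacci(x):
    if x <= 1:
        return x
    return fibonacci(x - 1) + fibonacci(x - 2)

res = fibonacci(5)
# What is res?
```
Call trace (a repeated sub-call is expanded the first time; later identical calls just restate its return value):
fibonacci(x=5)
  fibonacci(x=4)
    fibonacci(x=3)
      fibonacci(x=2)
        fibonacci(x=1)
        -> return 1
        fibonacci(x=0)
        -> return 0
      -> return 1
      fibonacci(x=1)
      -> return 1
    -> return 2
    fibonacci(x=2) -> return 1  (same call as traced above)
  -> return 3
  fibonacci(x=3) -> return 2  (same call as traced above)
-> return 5

Final answer: 5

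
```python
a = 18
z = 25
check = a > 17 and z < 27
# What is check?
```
Trace:
  a=18
  a=18, z=25
  a=18, z=25, check=True

Final answer: True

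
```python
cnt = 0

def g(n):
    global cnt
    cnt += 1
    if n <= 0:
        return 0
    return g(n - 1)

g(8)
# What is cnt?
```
Call trace:
g(n=8)
  g(n=7)
    g(n=6)
      g(n=5)
        g(n=4)
          g(n=3)
            g(n=2)
              g(n=1)
                g(n=0)
                -> return 0
              -> return 0
            -> return 0
          -> return 0
        -> return 0
      -> return 0
    -> return 0
  -> return 0
-> return 0

cnt is incremented once per call. g is entered once for each n = 8, 7, 6, 5, 4, 3, 2, 1, 0 (the n <= 0 call returns without recursing), i.e. 8 + 1 calls.
cnt = 9

Final answer: 9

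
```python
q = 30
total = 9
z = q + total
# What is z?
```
Trace:
  q=30
  q=30, total=9
  q=30, total=9, z=39

Final answer: 39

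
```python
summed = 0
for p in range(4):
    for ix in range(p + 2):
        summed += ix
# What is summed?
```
Trace:
  summed=0
  summed=0, p=0, ix=0
  summed=1, p=0, ix=1
  summed=1, p=1, ix=0
  summed=2, p=1, ix=1
  summed=4, p=1, ix=2
  summed=4, p=2, ix=0
  summed=5, p=2, ix=1
  summed=7, p=2, ix=2
  summed=10, p=2, ix=3
  summed=10, p=3, ix=0
  summed=11, p=3, ix=1
  summed=13, p=3, ix=2
  summed=16, p=3, ix=3
  summed=20, p=3, ix=4

Final answer: 20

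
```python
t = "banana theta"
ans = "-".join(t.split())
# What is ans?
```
Trace:
  t='banana theta'
  t='banana theta', ans='banana-theta'

Final answer: 'banana-theta'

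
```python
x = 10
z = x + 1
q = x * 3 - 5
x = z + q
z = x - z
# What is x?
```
Trace:
  x=10
  x=10, z=11
  x=10, z=11, q=25
  x=36, z=11, q=25
  x=36, z=25, q=25

Final answer: 36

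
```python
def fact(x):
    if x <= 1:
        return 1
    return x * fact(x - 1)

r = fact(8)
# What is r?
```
Call trace:
fact(x=8)
  fact(x=7)
    fact(x=6)
      fact(x=5)
        fact(x=4)
          fact(x=3)
            fact(x=2)
              fact(x=1)
              -> return 1
            -> return 2
          -> return 6
        -> return 24
      -> return 120
    -> return 720
  -> return 5040
-> return 40320

Final answer: 40320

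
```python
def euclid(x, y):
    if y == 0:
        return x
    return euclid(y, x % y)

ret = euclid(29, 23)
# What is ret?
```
Call trace:
euclid(x=29, y=23)
  euclid(x=23, y=6)
    euclid(x=6, y=5)
      euclid(x=5, y=1)
        euclid(x=1, y=0)
        -> return 1
      -> return 1
    -> return 1
  -> return 1
-> return 1

Final answer: 1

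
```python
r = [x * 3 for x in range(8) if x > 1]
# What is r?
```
Trace:
  x=0
  x=1
  x=2
  x=3
  x=4
  x=5
  x=6
  x=7
  r=[6, 9, 12, 15, 18, 21]

Final answer: [6, 9, 12, 15, 18, 21]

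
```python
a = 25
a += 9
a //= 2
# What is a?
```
Trace:
  a=25
  a=34
  a=17

Final answer: 17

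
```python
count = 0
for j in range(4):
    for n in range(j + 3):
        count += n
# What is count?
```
Trace:
  count=0
  count=0, j=0, n=0
  count=1, j=0, n=1
  count=3, j=0, n=2
  count=3, j=1, n=0
  count=4, j=1, n=1
  count=6, j=1, n=2
  count=9, j=1, n=3
  count=9, j=2, n=0
  count=10, j=2, n=1
  count=12, j=2, n=2
  count=15, j=2, n=3
  count=19, j=2, n=4
  count=19, j=3, n=0
  count=20, j=3, n=1
  count=22, j=3, n=2
  count=25, j=3, n=3
  count=29, j=3, n=4
  count=34, j=3, n=5

Final answer: 34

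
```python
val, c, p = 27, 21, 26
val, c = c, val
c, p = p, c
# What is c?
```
Trace:
  val=27, c=21, p=26
  val=21, c=27, p=26
  val=21, c=26, p=27

Final answer: 26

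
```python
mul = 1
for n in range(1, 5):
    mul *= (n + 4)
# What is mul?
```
Trace:
  mul=1
  mul=5, n=1
  mul=30, n=2
  mul=210, n=3
  mul=1680, n=4

Final answer: 1680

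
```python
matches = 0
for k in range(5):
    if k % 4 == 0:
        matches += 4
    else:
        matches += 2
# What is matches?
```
Trace:
  matches=0
  matches=4, k=0
  matches=6, k=1
  matches=8, k=2
  matches=10, k=3
  matches=14, k=4

Final answer: 14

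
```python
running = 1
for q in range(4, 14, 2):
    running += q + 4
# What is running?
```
Trace:
  running=1
  running=9, q=4
  running=19, q=6
  running=31, q=8
  running=45, q=10
  running=61, q=12

Final answer: 61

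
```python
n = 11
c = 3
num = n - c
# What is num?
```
Trace:
  n=11
  n=11, c=3
  n=11, c=3, num=8

Final answer: 8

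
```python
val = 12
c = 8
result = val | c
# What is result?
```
Trace:
  val=12
  val=12, c=8
  val=12, c=8, result=12

Final answer: 12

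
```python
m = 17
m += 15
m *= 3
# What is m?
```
Trace:
  m=17
  m=32
  m=96

Final answer: 96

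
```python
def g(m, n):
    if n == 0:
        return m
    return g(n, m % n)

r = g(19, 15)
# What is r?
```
Call trace:
g(m=19, n=15)
  g(m=15, n=4)
    g(m=4, n=3)
      g(m=3, n=1)
        g(m=1, n=0)
        -> return 1
      -> return 1
    -> return 1
  -> return 1
-> return 1

Final answer: 1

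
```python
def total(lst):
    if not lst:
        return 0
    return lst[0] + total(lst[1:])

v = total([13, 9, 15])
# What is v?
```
Call trace:
total(lst=[13, 9, 15])
  total(lst=[9, 15])
    total(lst=[15])
      total(lst=[])
      -> return 0
    -> return 15
  -> return 24
-> return 37

Final answer: 37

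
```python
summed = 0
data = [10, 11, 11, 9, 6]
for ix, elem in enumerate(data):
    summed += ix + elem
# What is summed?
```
Trace:
  summed=0
  summed=10, ix=0, elem=10
  summed=22, ix=1, elem=11
  summed=35, ix=2, elem=11
  summed=47, ix=3, elem=9
  summed=57, ix=4, elem=6

Final answer: 57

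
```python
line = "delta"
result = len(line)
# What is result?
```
Trace:
  line='delta'
  line='delta', result=5

Final answer: 5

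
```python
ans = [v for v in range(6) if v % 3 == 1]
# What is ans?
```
Trace:
  v=0
  v=1
  v=2
  v=3
  v=4
  v=5
  ans=[1, 4]

Final answer: [1, 4]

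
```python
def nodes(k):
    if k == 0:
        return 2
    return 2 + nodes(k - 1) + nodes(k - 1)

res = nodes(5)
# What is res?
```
Call trace (a repeated sub-call is expanded the first time; later identical calls just restate its return value):
nodes(k=5)
  nodes(k=4)
    nodes(k=3)
      nodes(k=2)
        nodes(k=1)
          nodes(k=0)
          -> return 2
          nodes(k=0)
          -> return 2
        -> return 6
        nodes(k=1) -> return 6  (same call as traced above)
      -> return 14
      nodes(k=2) -> return 14  (same call as traced above)
    -> return 30
    nodes(k=3) -> return 30  (same call as traced above)
  -> return 62
  nodes(k=4) -> return 62  (same call as traced above)
-> return 126

Final answer: 126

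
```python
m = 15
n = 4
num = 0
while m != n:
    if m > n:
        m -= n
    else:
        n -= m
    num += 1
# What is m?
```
Trace:
  m=15
  m=15, n=4
  m=15, n=4, num=0
  m=11, n=4, num=1
  m=7, n=4, num=2
  m=3, n=4, num=3
  m=3, n=1, num=4
  m=2, n=1, num=5
  m=1, n=1, num=6

Final answer: 1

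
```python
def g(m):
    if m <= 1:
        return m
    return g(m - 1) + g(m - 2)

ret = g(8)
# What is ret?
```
Call trace (a repeated sub-call is expanded the first time; later identical calls just restate its return value):
g(m=8)
  g(m=7)
    g(m=6)
      g(m=5)
        g(m=4)
          g(m=3)
            g(m=2)
              g(m=1)
              -> return 1
              g(m=0)
              -> return 0
            -> return 1
            g(m=1)
            -> return 1
          -> return 2
          g(m=2) -> return 1  (same call as traced above)
        -> return 3
        g(m=3) -> return 2  (same call as traced above)
      -> return 5
      g(m=4) -> return 3  (same call as traced above)
    -> return 8
    g(m=5) -> return 5  (same call as traced above)
  -> return 13
  g(m=6) -> return 8  (same call as traced above)
-> return 21

Final answer: 21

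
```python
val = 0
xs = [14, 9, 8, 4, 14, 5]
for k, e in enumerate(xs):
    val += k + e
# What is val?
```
Trace:
  val=0
  val=14, k=0, e=14
  val=24, k=1, e=9
  val=34, k=2, e=8
  val=41, k=3, e=4
  val=59, k=4, e=14
  val=69, k=5, e=5

Final answer: 69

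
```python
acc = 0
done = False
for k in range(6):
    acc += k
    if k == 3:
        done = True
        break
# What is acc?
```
Trace:
  acc=0
  acc=0, done=False
  acc=0, done=False, k=0
  acc=1, done=False, k=1
  acc=3, done=False, k=2
  acc=6, done=True, k=3

Final answer: 6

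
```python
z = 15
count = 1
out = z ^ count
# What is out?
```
Trace:
  z=15
  z=15, count=1
  z=15, count=1, out=14

Final answer: 14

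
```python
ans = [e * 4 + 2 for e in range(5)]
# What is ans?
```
Trace:
  e=0
  e=1
  e=2
  e=3
  e=4
  ans=[2, 6, 10, 14, 18]

Final answer: [2, 6, 10, 14, 18]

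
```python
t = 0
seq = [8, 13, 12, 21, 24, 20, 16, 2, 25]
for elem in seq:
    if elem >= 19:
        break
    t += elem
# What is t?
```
Trace:
  t=0
  t=8, elem=8
  t=21, elem=13
  t=33, elem=12
  t=33, elem=21

Final answer: 33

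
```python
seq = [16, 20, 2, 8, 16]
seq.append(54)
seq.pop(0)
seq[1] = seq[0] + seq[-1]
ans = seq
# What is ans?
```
Trace:
  seq=[16, 20, 2, 8, 16]
  seq=[16, 20, 2, 8, 16, 54]
  seq=[20, 2, 8, 16, 54]
  seq=[20, 74, 8, 16, 54]
  seq=[20, 74, 8, 16, 54], ans=[20, 74, 8, 16, 54]

Final answer: [20, 74, 8, 16, 54]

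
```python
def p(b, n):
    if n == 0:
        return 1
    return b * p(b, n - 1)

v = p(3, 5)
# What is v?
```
Call trace:
p(b=3, n=5)
  p(b=3, n=4)
    p(b=3, n=3)
      p(b=3, n=2)
        p(b=3, n=1)
          p(b=3, n=0)
          -> return 1
        -> return 3
      -> return 9
    -> return 27
  -> return 81
-> return 243

Final answer: 243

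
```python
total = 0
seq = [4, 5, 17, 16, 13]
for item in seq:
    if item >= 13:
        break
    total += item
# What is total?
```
Trace:
  total=0
  total=4, item=4
  total=9, item=5
  total=9, item=17

Final answer: 9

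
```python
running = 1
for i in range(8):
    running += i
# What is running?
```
Trace:
  running=1
  running=1, i=0
  running=2, i=1
  running=4, i=2
  running=7, i=3
  running=11, i=4
  running=16, i=5
  running=22, i=6
  running=29, i=7

Final answer: 29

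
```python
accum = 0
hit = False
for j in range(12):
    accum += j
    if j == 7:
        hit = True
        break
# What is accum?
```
Trace:
  accum=0
  accum=0, hit=False
  accum=0, hit=False, j=0
  accum=1, hit=False, j=1
  accum=3, hit=False, j=2
  accum=6, hit=False, j=3
  accum=10, hit=False, j=4
  accum=15, hit=False, j=5
  accum=21, hit=False, j=6
  accum=28, hit=True, j=7

Final answer: 28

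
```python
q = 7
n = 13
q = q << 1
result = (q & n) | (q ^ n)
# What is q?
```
Trace:
  q=7
  q=7, n=13
  q=14, n=13
  q=14, n=13, result=15

Final answer: 14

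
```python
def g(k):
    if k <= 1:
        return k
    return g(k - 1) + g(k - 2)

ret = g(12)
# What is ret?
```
Call trace (a repeated sub-call is expanded the first time; later identical calls just restate its return value):
g(k=12)
  g(k=11)
    g(k=10)
      g(k=9)
        g(k=8)
          g(k=7)
            g(k=6)
              g(k=5)
                g(k=4)
                  g(k=3)
                    g(k=2)
                      g(k=1)
                      -> return 1
                      g(k=0)
                      -> return 0
                    -> return 1
                    g(k=1)
                    -> return 1
                  -> return 2
                  g(k=2) -> return 1  (same call as traced above)
                -> return 3
                g(k=3) -> return 2  (same call as traced above)
              -> return 5
              g(k=4) -> return 3  (same call as traced above)
            -> return 8
            g(k=5) -> return 5  (same call as traced above)
          -> return 13
          g(k=6) -> return 8  (same call as traced above)
        -> return 21
        g(k=7) -> return 13  (same call as traced above)
      -> return 34
      g(k=8) -> return 21  (same call as traced above)
    -> return 55
    g(k=9) -> return 34  (same call as traced above)
  -> return 89
  g(k=10) -> return 55  (same call as traced above)
-> return 144

Final answer: 144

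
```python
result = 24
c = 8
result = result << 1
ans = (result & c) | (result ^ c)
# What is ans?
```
Trace:
  result=24
  result=24, c=8
  result=48, c=8
  result=48, c=8, ans=56

Final answer: 56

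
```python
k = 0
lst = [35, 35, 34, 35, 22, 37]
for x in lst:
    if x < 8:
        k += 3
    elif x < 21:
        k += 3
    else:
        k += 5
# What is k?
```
Trace:
  k=0
  k=5, x=35
  k=10, x=35
  k=15, x=34
  k=20, x=35
  k=25, x=22
  k=30, x=37

Final answer: 30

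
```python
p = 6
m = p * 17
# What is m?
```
Trace:
  p=6
  p=6, m=102

Final answer: 102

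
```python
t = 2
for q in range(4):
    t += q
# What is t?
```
Trace:
  t=2
  t=2, q=0
  t=3, q=1
  t=5, q=2
  t=8, q=3

Final answer: 8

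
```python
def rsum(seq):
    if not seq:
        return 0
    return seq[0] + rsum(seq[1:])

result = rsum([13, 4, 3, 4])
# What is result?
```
Call trace:
rsum(seq=[13, 4, 3, 4])
  rsum(seq=[4, 3, 4])
    rsum(seq=[3, 4])
      rsum(seq=[4])
        rsum(seq=[])
        -> return 0
      -> return 4
    -> return 7
  -> return 11
-> return 24

Final answer: 24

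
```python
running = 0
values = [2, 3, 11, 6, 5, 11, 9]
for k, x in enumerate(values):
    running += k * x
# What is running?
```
Trace:
  running=0
  running=0, k=0, x=2
  running=3, k=1, x=3
  running=25, k=2, x=11
  running=43, k=3, x=6
  running=63, k=4, x=5
  running=118, k=5, x=11
  running=172, k=6, x=9

Final answer: 172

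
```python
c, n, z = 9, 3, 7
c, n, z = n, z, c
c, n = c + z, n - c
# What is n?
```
Trace:
  c=9, n=3, z=7
  c=3, n=7, z=9
  c=12, n=4, z=9

Final answer: 4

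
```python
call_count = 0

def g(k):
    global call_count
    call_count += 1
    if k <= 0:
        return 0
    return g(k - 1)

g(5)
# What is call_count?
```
Call trace:
g(k=5)
  g(k=4)
    g(k=3)
      g(k=2)
        g(k=1)
          g(k=0)
          -> return 0
        -> return 0
      -> return 0
    -> return 0
  -> return 0
-> return 0

call_count is incremented once per call. g is entered once for each k = 5, 4, 3, 2, 1, 0 (the k <= 0 call returns without recursing), i.e. 5 + 1 calls.
call_count = 6

Final answer: 6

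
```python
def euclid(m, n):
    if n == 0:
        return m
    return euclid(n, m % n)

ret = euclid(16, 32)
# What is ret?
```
Call trace:
euclid(m=16, n=32)
  euclid(m=32, n=16)
    euclid(m=16, n=0)
    -> return 16
  -> return 16
-> return 16

Final answer: 16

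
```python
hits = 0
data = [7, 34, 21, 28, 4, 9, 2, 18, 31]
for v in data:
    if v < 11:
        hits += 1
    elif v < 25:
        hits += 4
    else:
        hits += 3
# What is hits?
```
Trace:
  hits=0
  hits=1, v=7
  hits=4, v=34
  hits=8, v=21
  hits=11, v=28
  hits=12, v=4
  hits=13, v=9
  hits=14, v=2
  hits=18, v=18
  hits=21, v=31

Final answer: 21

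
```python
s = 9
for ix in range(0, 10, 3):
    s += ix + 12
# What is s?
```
Trace:
  s=9
  s=21, ix=0
  s=36, ix=3
  s=54, ix=6
  s=75, ix=9

Final answer: 75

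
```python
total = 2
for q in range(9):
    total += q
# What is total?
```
Trace:
  total=2
  total=2, q=0
  total=3, q=1
  total=5, q=2
  total=8, q=3
  total=12, q=4
  total=17, q=5
  total=23, q=6
  total=30, q=7
  total=38, q=8

Final answer: 38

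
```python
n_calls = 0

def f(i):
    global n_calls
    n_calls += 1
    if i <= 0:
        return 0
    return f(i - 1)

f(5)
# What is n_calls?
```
Call trace:
f(i=5)
  f(i=4)
    f(i=3)
      f(i=2)
        f(i=1)
          f(i=0)
          -> return 0
        -> return 0
      -> return 0
    -> return 0
  -> return 0
-> return 0

n_calls is incremented once per call. f is entered once for each i = 5, 4, 3, 2, 1, 0 (the i <= 0 call returns without recursing), i.e. 5 + 1 calls.
n_calls = 6

Final answer: 6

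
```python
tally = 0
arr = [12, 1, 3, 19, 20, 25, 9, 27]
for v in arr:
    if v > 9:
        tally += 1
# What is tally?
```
Trace:
  tally=0
  tally=1, v=12
  tally=1, v=1
  tally=1, v=3
  tally=2, v=19
  tally=3, v=20
  tally=4, v=25
  tally=4, v=9
  tally=5, v=27

Final answer: 5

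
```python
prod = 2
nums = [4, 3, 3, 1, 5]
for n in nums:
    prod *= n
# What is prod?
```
Trace:
  prod=2
  prod=8, n=4
  prod=24, n=3
  prod=72, n=3
  prod=72, n=1
  prod=360, n=5

Final answer: 360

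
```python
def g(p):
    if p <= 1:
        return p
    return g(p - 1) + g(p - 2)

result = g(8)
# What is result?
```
Call trace (a repeated sub-call is expanded the first time; later identical calls just restate its return value):
g(p=8)
  g(p=7)
    g(p=6)
      g(p=5)
        g(p=4)
          g(p=3)
            g(p=2)
              g(p=1)
              -> return 1
              g(p=0)
              -> return 0
            -> return 1
            g(p=1)
            -> return 1
          -> return 2
          g(p=2) -> return 1  (same call as traced above)
        -> return 3
        g(p=3) -> return 2  (same call as traced above)
      -> return 5
      g(p=4) -> return 3  (same call as traced above)
    -> return 8
    g(p=5) -> return 5  (same call as traced above)
  -> return 13
  g(p=6) -> return 8  (same call as traced above)
-> return 21

Final answer: 21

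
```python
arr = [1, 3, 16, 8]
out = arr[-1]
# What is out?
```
Trace:
  arr=[1, 3, 16, 8]
  arr=[1, 3, 16, 8], out=8

Final answer: 8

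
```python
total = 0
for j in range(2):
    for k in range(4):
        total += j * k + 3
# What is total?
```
Trace:
  total=0
  total=3, j=0, k=0
  total=6, j=0, k=1
  total=9, j=0, k=2
  total=12, j=0, k=3
  total=15, j=1, k=0
  total=19, j=1, k=1
  total=24, j=1, k=2
  total=30, j=1, k=3

Final answer: 30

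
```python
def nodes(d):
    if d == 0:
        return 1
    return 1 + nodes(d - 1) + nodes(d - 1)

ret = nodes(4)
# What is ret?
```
Call trace (a repeated sub-call is expanded the first time; later identical calls just restate its return value):
nodes(d=4)
  nodes(d=3)
    nodes(d=2)
      nodes(d=1)
        nodes(d=0)
        -> return 1
        nodes(d=0)
        -> return 1
      -> return 3
      nodes(d=1) -> return 3  (same call as traced above)
    -> return 7
    nodes(d=2) -> return 7  (same call as traced above)
  -> return 15
  nodes(d=3) -> return 15  (same call as traced above)
-> return 31

Final answer: 31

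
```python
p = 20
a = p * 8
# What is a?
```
Trace:
  p=20
  p=20, a=160

Final answer: 160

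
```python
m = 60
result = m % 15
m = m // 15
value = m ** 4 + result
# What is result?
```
Trace:
  m=60
  m=60, result=0
  m=4, result=0
  m=4, result=0, value=256

Final answer: 0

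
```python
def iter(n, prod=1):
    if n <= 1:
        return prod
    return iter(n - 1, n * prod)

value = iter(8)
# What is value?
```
Call trace:
iter(n=8, prod=1)
  iter(n=7, prod=8)
    iter(n=6, prod=56)
      iter(n=5, prod=336)
        iter(n=4, prod=1680)
          iter(n=3, prod=6720)
            iter(n=2, prod=20160)
              iter(n=1, prod=40320)
              -> return 40320
            -> return 40320
          -> return 40320
        -> return 40320
      -> return 40320
    -> return 40320
  -> return 40320
-> return 40320

Final answer: 40320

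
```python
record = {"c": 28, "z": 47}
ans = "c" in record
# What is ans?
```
Trace:
  record={'c': 28, 'z': 47}
  record={'c': 28, 'z': 47}, ans=True

Final answer: True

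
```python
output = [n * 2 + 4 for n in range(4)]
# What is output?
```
Trace:
  n=0
  n=1
  n=2
  n=3
  output=[4, 6, 8, 10]

Final answer: [4, 6, 8, 10]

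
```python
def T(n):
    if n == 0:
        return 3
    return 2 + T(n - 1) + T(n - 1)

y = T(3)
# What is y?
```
Call trace (a repeated sub-call is expanded the first time; later identical calls just restate its return value):
T(n=3)
  T(n=2)
    T(n=1)
      T(n=0)
      -> return 3
      T(n=0)
      -> return 3
    -> return 8
    T(n=1) -> return 8  (same call as traced above)
  -> return 18
  T(n=2) -> return 18  (same call as traced above)
-> return 38

Final answer: 38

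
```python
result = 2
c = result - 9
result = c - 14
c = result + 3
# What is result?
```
Trace:
  result=2
  result=2, c=-7
  result=-21, c=-7
  result=-21, c=-18

Final answer: -21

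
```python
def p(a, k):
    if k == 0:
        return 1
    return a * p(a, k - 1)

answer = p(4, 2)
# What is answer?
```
Call trace:
p(a=4, k=2)
  p(a=4, k=1)
    p(a=4, k=0)
    -> return 1
  -> return 4
-> return 16

Final answer: 16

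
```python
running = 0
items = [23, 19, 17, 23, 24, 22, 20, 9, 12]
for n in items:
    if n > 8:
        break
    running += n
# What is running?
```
Trace:
  running=0
  running=0, n=23

Final answer: 0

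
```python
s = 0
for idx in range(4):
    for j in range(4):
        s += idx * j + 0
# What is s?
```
Trace:
  s=0
  s=0, idx=0, j=0
  s=0, idx=0, j=1
  s=0, idx=0, j=2
  s=0, idx=0, j=3
  s=0, idx=1, j=0
  s=1, idx=1, j=1
  s=3, idx=1, j=2
  s=6, idx=1, j=3
  s=6, idx=2, j=0
  s=8, idx=2, j=1
  s=12, idx=2, j=2
  s=18, idx=2, j=3
  s=18, idx=3, j=0
  s=21, idx=3, j=1
  s=27, idx=3, j=2
  s=36, idx=3, j=3

Final answer: 36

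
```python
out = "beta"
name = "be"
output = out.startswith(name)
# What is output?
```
Trace:
  out='beta'
  out='beta', name='be'
  out='beta', name='be', output=True

Final answer: True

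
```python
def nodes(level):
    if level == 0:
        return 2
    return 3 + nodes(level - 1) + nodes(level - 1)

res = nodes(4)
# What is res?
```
Call trace (a repeated sub-call is expanded the first time; later identical calls just restate its return value):
nodes(level=4)
  nodes(level=3)
    nodes(level=2)
      nodes(level=1)
        nodes(level=0)
        -> return 2
        nodes(level=0)
        -> return 2
      -> return 7
      nodes(level=1) -> return 7  (same call as traced above)
    -> return 17
    nodes(level=2) -> return 17  (same call as traced above)
  -> return 37
  nodes(level=3) -> return 37  (same call as traced above)
-> return 77

Final answer: 77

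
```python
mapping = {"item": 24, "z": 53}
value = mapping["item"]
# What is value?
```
Trace:
  mapping={'item': 24, 'z': 53}
  mapping={'item': 24, 'z': 53}, value=24

Final answer: 24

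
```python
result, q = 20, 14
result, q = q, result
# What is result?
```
Trace:
  result=20, q=14
  result=14, q=20

Final answer: 14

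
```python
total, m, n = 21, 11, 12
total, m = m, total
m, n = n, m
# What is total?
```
Trace:
  total=21, m=11, n=12
  total=11, m=21, n=12
  total=11, m=12, n=21

Final answer: 11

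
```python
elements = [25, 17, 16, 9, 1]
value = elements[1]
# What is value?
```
Trace:
  elements=[25, 17, 16, 9, 1]
  elements=[25, 17, 16, 9, 1], value=17

Final answer: 17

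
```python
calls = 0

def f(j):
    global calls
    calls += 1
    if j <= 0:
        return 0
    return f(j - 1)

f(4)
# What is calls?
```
Call trace:
f(j=4)
  f(j=3)
    f(j=2)
      f(j=1)
        f(j=0)
        -> return 0
      -> return 0
    -> return 0
  -> return 0
-> return 0

calls is incremented once per call. f is entered once for each j = 4, 3, 2, 1, 0 (the j <= 0 call returns without recursing), i.e. 4 + 1 calls.
calls = 5

Final answer: 5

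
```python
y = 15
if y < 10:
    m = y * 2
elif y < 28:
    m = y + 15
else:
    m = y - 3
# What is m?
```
Trace:
  y=15
  y=15, m=30

Final answer: 30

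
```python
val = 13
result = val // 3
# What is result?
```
Trace:
  val=13
  val=13, result=4

Final answer: 4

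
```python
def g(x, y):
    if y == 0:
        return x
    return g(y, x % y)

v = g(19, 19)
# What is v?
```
Call trace:
g(x=19, y=19)
  g(x=19, y=0)
  -> return 19
-> return 19

Final answer: 19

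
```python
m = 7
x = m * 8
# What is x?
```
Trace:
  m=7
  m=7, x=56

Final answer: 56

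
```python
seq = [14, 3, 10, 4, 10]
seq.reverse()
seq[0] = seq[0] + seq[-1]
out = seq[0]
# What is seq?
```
Trace:
  seq=[14, 3, 10, 4, 10]
  seq=[10, 4, 10, 3, 14]
  seq=[24, 4, 10, 3, 14]
  seq=[24, 4, 10, 3, 14], out=24

Final answer: [24, 4, 10, 3, 14]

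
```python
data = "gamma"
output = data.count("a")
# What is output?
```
Trace:
  data='gamma'
  data='gamma', output=2

Final answer: 2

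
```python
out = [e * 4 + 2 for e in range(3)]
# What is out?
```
Trace:
  e=0
  e=1
  e=2
  out=[2, 6, 10]

Final answer: [2, 6, 10]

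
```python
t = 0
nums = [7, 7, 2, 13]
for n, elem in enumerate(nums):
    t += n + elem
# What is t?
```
Trace:
  t=0
  t=7, n=0, elem=7
  t=15, n=1, elem=7
  t=19, n=2, elem=2
  t=35, n=3, elem=13

Final answer: 35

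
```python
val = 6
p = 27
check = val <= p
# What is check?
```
Trace:
  val=6
  val=6, p=27
  val=6, p=27, check=True

Final answer: True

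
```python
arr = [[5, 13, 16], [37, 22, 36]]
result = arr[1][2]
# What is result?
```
Trace:
  arr=[[5, 13, 16], [37, 22, 36]]
  arr=[[5, 13, 16], [37, 22, 36]], result=36

Final answer: 36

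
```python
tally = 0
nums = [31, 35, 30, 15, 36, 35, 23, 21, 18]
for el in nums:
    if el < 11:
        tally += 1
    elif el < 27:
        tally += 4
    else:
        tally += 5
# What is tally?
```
Trace:
  tally=0
  tally=5, el=31
  tally=10, el=35
  tally=15, el=30
  tally=19, el=15
  tally=24, el=36
  tally=29, el=35
  tally=33, el=23
  tally=37, el=21
  tally=41, el=18

Final answer: 41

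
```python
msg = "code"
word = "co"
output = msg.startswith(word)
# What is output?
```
Trace:
  msg='code'
  msg='code', word='co'
  msg='code', word='co', output=True

Final answer: True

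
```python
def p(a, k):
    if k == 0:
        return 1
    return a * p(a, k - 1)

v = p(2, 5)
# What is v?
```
Call trace:
p(a=2, k=5)
  p(a=2, k=4)
    p(a=2, k=3)
      p(a=2, k=2)
        p(a=2, k=1)
          p(a=2, k=0)
          -> return 1
        -> return 2
      -> return 4
    -> return 8
  -> return 16
-> return 32

Final answer: 32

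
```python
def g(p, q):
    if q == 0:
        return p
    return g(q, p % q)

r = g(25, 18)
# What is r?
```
Call trace:
g(p=25, q=18)
  g(p=18, q=7)
    g(p=7, q=4)
      g(p=4, q=3)
        g(p=3, q=1)
          g(p=1, q=0)
          -> return 1
        -> return 1
      -> return 1
    -> return 1
  -> return 1
-> return 1

Final answer: 1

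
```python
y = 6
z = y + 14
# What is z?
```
Trace:
  y=6
  y=6, z=20

Final answer: 20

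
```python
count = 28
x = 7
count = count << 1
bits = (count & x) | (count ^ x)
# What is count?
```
Trace:
  count=28
  count=28, x=7
  count=56, x=7
  count=56, x=7, bits=63

Final answer: 56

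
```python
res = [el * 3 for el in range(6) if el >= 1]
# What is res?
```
Trace:
  el=0
  el=1
  el=2
  el=3
  el=4
  el=5
  res=[3, 6, 9, 12, 15]

Final answer: [3, 6, 9, 12, 15]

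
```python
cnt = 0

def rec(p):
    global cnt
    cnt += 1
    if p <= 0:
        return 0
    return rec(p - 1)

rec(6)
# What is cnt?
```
Call trace:
rec(p=6)
  rec(p=5)
    rec(p=4)
      rec(p=3)
        rec(p=2)
          rec(p=1)
            rec(p=0)
            -> return 0
          -> return 0
        -> return 0
      -> return 0
    -> return 0
  -> return 0
-> return 0

cnt is incremented once per call. rec is entered once for each p = 6, 5, 4, 3, 2, 1, 0 (the p <= 0 call returns without recursing), i.e. 6 + 1 calls.
cnt = 7

Final answer: 7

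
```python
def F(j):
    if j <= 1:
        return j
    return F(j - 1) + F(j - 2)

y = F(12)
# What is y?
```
Call trace (a repeated sub-call is expanded the first time; later identical calls just restate its return value):
F(j=12)
  F(j=11)
    F(j=10)
      F(j=9)
        F(j=8)
          F(j=7)
            F(j=6)
              F(j=5)
                F(j=4)
                  F(j=3)
                    F(j=2)
                      F(j=1)
                      -> return 1
                      F(j=0)
                      -> return 0
                    -> return 1
                    F(j=1)
                    -> return 1
                  -> return 2
                  F(j=2) -> return 1  (same call as traced above)
                -> return 3
                F(j=3) -> return 2  (same call as traced above)
              -> return 5
              F(j=4) -> return 3  (same call as traced above)
            -> return 8
            F(j=5) -> return 5  (same call as traced above)
          -> return 13
          F(j=6) -> return 8  (same call as traced above)
        -> return 21
        F(j=7) -> return 13  (same call as traced above)
      -> return 34
      F(j=8) -> return 21  (same call as traced above)
    -> return 55
    F(j=9) -> return 34  (same call as traced above)
  -> return 89
  F(j=10) -> return 55  (same call as traced above)
-> return 144

Final answer: 144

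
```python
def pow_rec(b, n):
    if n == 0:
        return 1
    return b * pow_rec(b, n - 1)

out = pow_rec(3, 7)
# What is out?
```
Call trace:
pow_rec(b=3, n=7)
  pow_rec(b=3, n=6)
    pow_rec(b=3, n=5)
      pow_rec(b=3, n=4)
        pow_rec(b=3, n=3)
          pow_rec(b=3, n=2)
            pow_rec(b=3, n=1)
              pow_rec(b=3, n=0)
              -> return 1
            -> return 3
          -> return 9
        -> return 27
      -> return 81
    -> return 243
  -> return 729
-> return 2187

Final answer: 2187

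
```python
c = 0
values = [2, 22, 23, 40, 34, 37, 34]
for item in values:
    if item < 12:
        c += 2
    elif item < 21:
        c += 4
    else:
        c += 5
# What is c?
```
Trace:
  c=0
  c=2, item=2
  c=7, item=22
  c=12, item=23
  c=17, item=40
  c=22, item=34
  c=27, item=37
  c=32, item=34

Final answer: 32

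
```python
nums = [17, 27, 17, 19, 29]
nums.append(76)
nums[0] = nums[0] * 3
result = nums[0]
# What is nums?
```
Trace:
  nums=[17, 27, 17, 19, 29]
  nums=[17, 27, 17, 19, 29, 76]
  nums=[51, 27, 17, 19, 29, 76]
  nums=[51, 27, 17, 19, 29, 76], result=51

Final answer: [51, 27, 17, 19, 29, 76]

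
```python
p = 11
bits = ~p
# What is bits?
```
Trace:
  p=11
  p=11, bits=-12

Final answer: -12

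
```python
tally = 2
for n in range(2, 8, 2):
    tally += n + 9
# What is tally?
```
Trace:
  tally=2
  tally=13, n=2
  tally=26, n=4
  tally=41, n=6

Final answer: 41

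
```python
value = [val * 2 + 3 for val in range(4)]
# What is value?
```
Trace:
  val=0
  val=1
  val=2
  val=3
  value=[3, 5, 7, 9]

Final answer: [3, 5, 7, 9]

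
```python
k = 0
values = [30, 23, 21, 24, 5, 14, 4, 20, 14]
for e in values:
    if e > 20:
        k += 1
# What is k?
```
Trace:
  k=0
  k=1, e=30
  k=2, e=23
  k=3, e=21
  k=4, e=24
  k=4, e=5
  k=4, e=14
  k=4, e=4
  k=4, e=20
  k=4, e=14

Final answer: 4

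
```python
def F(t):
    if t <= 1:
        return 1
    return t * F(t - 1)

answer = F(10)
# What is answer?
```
Call trace:
F(t=10)
  F(t=9)
    F(t=8)
      F(t=7)
        F(t=6)
          F(t=5)
            F(t=4)
              F(t=3)
                F(t=2)
                  F(t=1)
                  -> return 1
                -> return 2
              -> return 6
            -> return 24
          -> return 120
        -> return 720
      -> return 5040
    -> return 40320
  -> return 362880
-> return 3628800

Final answer: 3628800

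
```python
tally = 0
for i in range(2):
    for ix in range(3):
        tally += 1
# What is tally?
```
Trace:
  tally=0
  tally=1, i=0, ix=0
  tally=2, i=0, ix=1
  tally=3, i=0, ix=2
  tally=4, i=1, ix=0
  tally=5, i=1, ix=1
  tally=6, i=1, ix=2

Final answer: 6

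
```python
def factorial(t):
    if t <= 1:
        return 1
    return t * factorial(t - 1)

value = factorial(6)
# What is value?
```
Call trace:
factorial(t=6)
  factorial(t=5)
    factorial(t=4)
      factorial(t=3)
        factorial(t=2)
          factorial(t=1)
          -> return 1
        -> return 2
      -> return 6
    -> return 24
  -> return 120
-> return 720

Final answer: 720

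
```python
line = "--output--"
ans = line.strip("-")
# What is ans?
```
Trace:
  line='--output--'
  line='--output--', ans='output'

Final answer: 'output'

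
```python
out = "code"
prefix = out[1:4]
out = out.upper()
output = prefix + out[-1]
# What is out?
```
Trace:
  out='code'
  out='code', prefix='ode'
  out='CODE', prefix='ode'
  out='CODE', prefix='ode', output='odeE'

Final answer: 'CODE'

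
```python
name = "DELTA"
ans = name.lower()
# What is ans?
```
Trace:
  name='DELTA'
  name='DELTA', ans='delta'

Final answer: 'delta'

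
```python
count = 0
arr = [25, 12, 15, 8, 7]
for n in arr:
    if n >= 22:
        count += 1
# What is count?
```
Trace:
  count=0
  count=1, n=25
  count=1, n=12
  count=1, n=15
  count=1, n=8
  count=1, n=7

Final answer: 1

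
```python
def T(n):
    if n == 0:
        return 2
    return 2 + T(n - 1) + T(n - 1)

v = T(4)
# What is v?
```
Call trace (a repeated sub-call is expanded the first time; later identical calls just restate its return value):
T(n=4)
  T(n=3)
    T(n=2)
      T(n=1)
        T(n=0)
        -> return 2
        T(n=0)
        -> return 2
      -> return 6
      T(n=1) -> return 6  (same call as traced above)
    -> return 14
    T(n=2) -> return 14  (same call as traced above)
  -> return 30
  T(n=3) -> return 30  (same call as traced above)
-> return 62

Final answer: 62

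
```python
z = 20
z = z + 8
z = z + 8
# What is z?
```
Trace:
  z=20
  z=28
  z=36

Final answer: 36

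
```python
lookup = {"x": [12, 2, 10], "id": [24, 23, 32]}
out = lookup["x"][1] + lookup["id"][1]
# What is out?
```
Trace:
  lookup={'x': [12, 2, 10], 'id': [24, 23, 32]}
  lookup={'x': [12, 2, 10], 'id': [24, 23, 32]}, out=25

Final answer: 25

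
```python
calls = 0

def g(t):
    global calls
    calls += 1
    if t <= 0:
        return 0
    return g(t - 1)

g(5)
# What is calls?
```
Call trace:
g(t=5)
  g(t=4)
    g(t=3)
      g(t=2)
        g(t=1)
          g(t=0)
          -> return 0
        -> return 0
      -> return 0
    -> return 0
  -> return 0
-> return 0

calls is incremented once per call. g is entered once for each t = 5, 4, 3, 2, 1, 0 (the t <= 0 call returns without recursing), i.e. 5 + 1 calls.
calls = 6

Final answer: 6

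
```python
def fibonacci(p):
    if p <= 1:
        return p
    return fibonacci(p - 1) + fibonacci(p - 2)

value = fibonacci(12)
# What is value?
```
Call trace (a repeated sub-call is expanded the first time; later identical calls just restate its return value):
fibonacci(p=12)
  fibonacci(p=11)
    fibonacci(p=10)
      fibonacci(p=9)
        fibonacci(p=8)
          fibonacci(p=7)
            fibonacci(p=6)
              fibonacci(p=5)
                fibonacci(p=4)
                  fibonacci(p=3)
                    fibonacci(p=2)
                      fibonacci(p=1)
                      -> return 1
                      fibonacci(p=0)
                      -> return 0
                    -> return 1
                    fibonacci(p=1)
                    -> return 1
                  -> return 2
                  fibonacci(p=2) -> return 1  (same call as traced above)
                -> return 3
                fibonacci(p=3) -> return 2  (same call as traced above)
              -> return 5
              fibonacci(p=4) -> return 3  (same call as traced above)
            -> return 8
            fibonacci(p=5) -> return 5  (same call as traced above)
          -> return 13
          fibonacci(p=6) -> return 8  (same call as traced above)
        -> return 21
        fibonacci(p=7) -> return 13  (same call as traced above)
      -> return 34
      fibonacci(p=8) -> return 21  (same call as traced above)
    -> return 55
    fibonacci(p=9) -> return 34  (same call as traced above)
  -> return 89
  fibonacci(p=10) -> return 55  (same call as traced above)
-> return 144

Final answer: 144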